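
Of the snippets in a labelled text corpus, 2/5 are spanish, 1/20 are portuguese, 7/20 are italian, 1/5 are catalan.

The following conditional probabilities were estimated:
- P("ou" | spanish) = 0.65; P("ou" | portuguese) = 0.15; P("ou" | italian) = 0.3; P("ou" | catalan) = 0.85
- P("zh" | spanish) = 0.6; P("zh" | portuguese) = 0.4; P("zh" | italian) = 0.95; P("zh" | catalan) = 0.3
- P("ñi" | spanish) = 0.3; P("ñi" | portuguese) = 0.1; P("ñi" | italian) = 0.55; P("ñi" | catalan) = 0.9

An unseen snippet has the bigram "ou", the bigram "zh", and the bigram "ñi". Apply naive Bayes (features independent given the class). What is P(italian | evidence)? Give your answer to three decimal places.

spanish: 0.4 × 0.65 × 0.6 × 0.3 = 0.0468
portuguese: 0.05 × 0.15 × 0.4 × 0.1 = 0.0003
italian: 0.35 × 0.3 × 0.95 × 0.55 = 0.0548625
catalan: 0.2 × 0.85 × 0.3 × 0.9 = 0.0459
P(italian | x) = 0.0548625 / 0.1478625 ≈ 0.371

0.371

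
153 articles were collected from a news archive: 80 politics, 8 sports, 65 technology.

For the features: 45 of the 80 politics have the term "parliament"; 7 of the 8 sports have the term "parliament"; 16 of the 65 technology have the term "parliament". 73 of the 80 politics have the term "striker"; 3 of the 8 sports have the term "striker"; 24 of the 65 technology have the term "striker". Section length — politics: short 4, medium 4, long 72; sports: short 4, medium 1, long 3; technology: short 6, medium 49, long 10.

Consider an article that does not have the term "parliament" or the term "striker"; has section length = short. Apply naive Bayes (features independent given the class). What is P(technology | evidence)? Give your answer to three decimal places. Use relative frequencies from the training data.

politics: (80/153) × (35/80) × (7/80) × (4/80) ≈ 0.00100082
sports: (8/153) × (1/8) × (5/8) × (4/8) ≈ 0.00204248
technology: (65/153) × (49/65) × (41/65) × (6/65) ≈ 0.0186472
P(technology | x) = 0.0186472 / 0.0216905 ≈ 0.860

0.860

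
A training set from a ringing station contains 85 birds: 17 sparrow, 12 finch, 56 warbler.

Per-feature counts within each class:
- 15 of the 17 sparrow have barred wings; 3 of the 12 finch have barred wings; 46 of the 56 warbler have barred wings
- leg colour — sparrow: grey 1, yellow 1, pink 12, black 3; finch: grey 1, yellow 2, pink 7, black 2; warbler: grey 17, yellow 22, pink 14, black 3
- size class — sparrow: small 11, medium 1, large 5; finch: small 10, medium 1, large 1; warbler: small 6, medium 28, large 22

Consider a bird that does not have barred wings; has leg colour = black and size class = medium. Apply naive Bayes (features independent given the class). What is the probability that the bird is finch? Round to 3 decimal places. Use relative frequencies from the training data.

0.302

sparrow: (17/85) × (2/17) × (3/17) × (1/17) ≈ 0.00024425
finch: (12/85) × (9/12) × (2/12) × (1/12) ≈ 0.00147059
warbler: (56/85) × (10/56) × (3/56) × (28/56) ≈ 0.00315126
P(finch | x) = 0.00147059 / 0.0048661 ≈ 0.302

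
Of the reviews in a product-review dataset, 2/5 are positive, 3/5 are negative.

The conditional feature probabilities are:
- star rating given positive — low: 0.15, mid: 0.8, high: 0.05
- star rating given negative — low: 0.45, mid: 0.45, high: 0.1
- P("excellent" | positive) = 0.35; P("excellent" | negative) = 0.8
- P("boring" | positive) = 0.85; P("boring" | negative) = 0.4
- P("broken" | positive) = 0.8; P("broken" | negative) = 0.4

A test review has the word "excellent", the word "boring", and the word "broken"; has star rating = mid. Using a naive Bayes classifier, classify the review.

positive: 0.4 × 0.8 × 0.35 × 0.85 × 0.8 = 0.07616
negative: 0.6 × 0.45 × 0.8 × 0.4 × 0.4 = 0.03456
Highest score → positive.

positive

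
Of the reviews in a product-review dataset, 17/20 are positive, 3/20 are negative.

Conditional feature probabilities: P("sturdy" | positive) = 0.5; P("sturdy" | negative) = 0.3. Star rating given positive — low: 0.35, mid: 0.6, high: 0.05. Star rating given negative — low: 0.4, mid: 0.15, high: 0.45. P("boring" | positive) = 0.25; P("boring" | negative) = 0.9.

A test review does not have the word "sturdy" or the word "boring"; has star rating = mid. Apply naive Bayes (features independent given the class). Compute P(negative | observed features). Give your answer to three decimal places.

0.008

positive: 0.85 × (1−0.5) × 0.6 × (1−0.25) = 0.19125
negative: 0.15 × (1−0.3) × 0.15 × (1−0.9) = 0.001575
P(negative | x) = 0.001575 / 0.192825 ≈ 0.008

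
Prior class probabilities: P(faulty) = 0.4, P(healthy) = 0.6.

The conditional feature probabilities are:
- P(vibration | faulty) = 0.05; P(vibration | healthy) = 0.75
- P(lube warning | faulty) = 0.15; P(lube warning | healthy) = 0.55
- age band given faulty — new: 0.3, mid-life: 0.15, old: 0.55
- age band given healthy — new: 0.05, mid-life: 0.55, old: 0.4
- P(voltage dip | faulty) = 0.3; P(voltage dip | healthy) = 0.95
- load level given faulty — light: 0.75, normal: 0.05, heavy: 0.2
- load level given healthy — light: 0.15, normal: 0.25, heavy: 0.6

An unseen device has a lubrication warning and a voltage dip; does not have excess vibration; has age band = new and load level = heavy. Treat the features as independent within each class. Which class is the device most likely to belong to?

faulty: 0.4 × (1−0.05) × 0.15 × 0.3 × 0.3 × 0.2 = 0.001026
healthy: 0.6 × (1−0.75) × 0.55 × 0.05 × 0.95 × 0.6 = 0.00235125
Highest score → healthy.

healthy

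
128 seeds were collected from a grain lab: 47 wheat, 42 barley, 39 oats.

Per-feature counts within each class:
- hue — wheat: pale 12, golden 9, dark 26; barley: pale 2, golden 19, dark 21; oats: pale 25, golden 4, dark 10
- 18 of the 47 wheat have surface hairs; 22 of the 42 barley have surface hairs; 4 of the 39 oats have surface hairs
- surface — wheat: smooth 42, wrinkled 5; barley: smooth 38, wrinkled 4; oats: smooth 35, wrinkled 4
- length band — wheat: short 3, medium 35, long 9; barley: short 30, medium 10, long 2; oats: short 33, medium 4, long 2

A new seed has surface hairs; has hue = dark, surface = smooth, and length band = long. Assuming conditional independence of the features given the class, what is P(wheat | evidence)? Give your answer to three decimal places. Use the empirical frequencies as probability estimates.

wheat: (47/128) × (26/47) × (18/47) × (42/47) × (9/47) ≈ 0.0133117
barley: (42/128) × (21/42) × (22/42) × (38/42) × (2/42) ≈ 0.00370252
oats: (39/128) × (10/39) × (4/39) × (35/39) × (2/39) ≈ 0.000368769
P(wheat | x) = 0.0133117 / 0.017382989 ≈ 0.766

0.766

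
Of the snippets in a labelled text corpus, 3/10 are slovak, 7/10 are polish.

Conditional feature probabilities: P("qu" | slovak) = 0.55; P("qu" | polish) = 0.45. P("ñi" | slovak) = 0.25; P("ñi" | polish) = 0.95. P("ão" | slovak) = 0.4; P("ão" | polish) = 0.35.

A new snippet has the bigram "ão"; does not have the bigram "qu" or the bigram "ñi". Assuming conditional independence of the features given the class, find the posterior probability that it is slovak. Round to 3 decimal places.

0.857

slovak: 0.3 × (1−0.55) × (1−0.25) × 0.4 = 0.0405
polish: 0.7 × (1−0.45) × (1−0.95) × 0.35 = 0.0067375
P(slovak | x) = 0.0405 / 0.0472375 ≈ 0.857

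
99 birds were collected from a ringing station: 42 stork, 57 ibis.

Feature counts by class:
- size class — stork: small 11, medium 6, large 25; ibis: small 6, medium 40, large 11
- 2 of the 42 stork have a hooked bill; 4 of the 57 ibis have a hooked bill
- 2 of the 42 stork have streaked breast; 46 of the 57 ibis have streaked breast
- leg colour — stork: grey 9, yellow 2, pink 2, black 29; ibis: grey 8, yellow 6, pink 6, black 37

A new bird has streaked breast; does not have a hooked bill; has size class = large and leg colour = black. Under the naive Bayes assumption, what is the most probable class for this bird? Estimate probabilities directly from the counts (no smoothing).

stork: (42/99) × (25/42) × (40/42) × (2/42) × (29/42) ≈ 0.0079076
ibis: (57/99) × (11/57) × (53/57) × (46/57) × (37/57) ≈ 0.0541213
Highest score → ibis.

ibis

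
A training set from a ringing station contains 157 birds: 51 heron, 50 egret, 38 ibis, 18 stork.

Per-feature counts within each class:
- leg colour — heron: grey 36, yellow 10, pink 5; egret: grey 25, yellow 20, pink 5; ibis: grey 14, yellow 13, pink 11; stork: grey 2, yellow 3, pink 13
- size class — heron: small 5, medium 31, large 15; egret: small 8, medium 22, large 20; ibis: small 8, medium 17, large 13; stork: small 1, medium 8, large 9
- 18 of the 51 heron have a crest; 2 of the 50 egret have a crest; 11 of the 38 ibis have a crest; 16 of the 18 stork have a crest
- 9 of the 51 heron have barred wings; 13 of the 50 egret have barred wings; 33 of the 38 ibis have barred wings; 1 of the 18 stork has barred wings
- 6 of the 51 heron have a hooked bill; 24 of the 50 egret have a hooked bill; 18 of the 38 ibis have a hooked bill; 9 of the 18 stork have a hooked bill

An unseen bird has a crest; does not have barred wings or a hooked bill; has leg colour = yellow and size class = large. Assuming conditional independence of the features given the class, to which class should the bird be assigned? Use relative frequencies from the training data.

heron: (51/157) × (10/51) × (15/51) × (18/51) × (42/51) × (45/51) ≈ 0.00480447
egret: (50/157) × (20/50) × (20/50) × (2/50) × (37/50) × (26/50) ≈ 0.000784306
ibis: (38/157) × (13/38) × (13/38) × (11/38) × (5/38) × (20/38) ≈ 0.000567865
stork: (18/157) × (3/18) × (9/18) × (16/18) × (17/18) × (9/18) ≈ 0.00401038
Highest score → heron.

heron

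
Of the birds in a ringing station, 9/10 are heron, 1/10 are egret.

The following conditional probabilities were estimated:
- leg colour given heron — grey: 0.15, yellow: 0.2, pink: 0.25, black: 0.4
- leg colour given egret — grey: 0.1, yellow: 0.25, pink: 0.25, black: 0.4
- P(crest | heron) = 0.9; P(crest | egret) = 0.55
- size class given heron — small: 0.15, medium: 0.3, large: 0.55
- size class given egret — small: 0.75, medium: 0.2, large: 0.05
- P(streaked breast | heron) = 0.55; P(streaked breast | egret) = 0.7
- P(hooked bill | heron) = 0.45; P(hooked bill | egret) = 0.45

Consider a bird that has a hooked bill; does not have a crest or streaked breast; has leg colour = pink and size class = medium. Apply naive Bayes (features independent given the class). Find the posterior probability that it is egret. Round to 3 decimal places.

0.182

heron: 0.9 × 0.25 × (1−0.9) × 0.3 × (1−0.55) × 0.45 = 0.001366875
egret: 0.1 × 0.25 × (1−0.55) × 0.2 × (1−0.7) × 0.45 = 0.00030375
P(egret | x) = 0.00030375 / 0.001670625 ≈ 0.182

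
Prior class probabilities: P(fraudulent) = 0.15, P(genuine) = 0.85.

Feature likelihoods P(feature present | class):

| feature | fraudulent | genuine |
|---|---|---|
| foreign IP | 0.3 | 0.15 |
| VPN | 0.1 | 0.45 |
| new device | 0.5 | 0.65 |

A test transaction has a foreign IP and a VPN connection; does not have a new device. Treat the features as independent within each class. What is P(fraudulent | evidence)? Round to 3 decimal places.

0.101

fraudulent: 0.15 × 0.3 × 0.1 × (1−0.5) = 0.00225
genuine: 0.85 × 0.15 × 0.45 × (1−0.65) = 0.02008125
P(fraudulent | x) = 0.00225 / 0.02233125 ≈ 0.101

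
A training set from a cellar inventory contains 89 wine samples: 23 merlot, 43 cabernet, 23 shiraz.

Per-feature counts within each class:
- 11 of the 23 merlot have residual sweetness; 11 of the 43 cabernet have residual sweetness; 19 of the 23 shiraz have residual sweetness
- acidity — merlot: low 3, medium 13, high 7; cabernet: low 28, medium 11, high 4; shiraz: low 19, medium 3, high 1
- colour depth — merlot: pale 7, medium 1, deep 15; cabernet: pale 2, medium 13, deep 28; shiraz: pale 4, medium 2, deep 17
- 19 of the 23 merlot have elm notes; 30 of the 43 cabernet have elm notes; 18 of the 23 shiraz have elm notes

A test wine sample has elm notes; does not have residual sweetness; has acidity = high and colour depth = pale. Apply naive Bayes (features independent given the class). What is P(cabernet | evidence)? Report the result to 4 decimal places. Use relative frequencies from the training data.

merlot: (23/89) × (12/23) × (7/23) × (7/23) × (19/23) ≈ 0.0103171
cabernet: (43/89) × (32/43) × (4/43) × (2/43) × (30/43) ≈ 0.00108534
shiraz: (23/89) × (4/23) × (1/23) × (4/23) × (18/23) ≈ 0.000265962
P(cabernet | x) = 0.00108534 / 0.011668402 ≈ 0.0930

0.0930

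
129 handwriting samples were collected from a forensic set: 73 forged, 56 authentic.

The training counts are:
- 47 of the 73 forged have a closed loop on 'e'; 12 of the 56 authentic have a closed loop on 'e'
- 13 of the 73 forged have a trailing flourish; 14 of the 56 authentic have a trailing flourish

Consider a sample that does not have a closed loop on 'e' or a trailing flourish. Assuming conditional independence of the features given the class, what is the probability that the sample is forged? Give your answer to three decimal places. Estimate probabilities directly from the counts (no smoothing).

0.393

forged: (73/129) × (26/73) × (60/73) ≈ 0.165658
authentic: (56/129) × (44/56) × (42/56) ≈ 0.255814
P(forged | x) = 0.165658 / 0.421472 ≈ 0.393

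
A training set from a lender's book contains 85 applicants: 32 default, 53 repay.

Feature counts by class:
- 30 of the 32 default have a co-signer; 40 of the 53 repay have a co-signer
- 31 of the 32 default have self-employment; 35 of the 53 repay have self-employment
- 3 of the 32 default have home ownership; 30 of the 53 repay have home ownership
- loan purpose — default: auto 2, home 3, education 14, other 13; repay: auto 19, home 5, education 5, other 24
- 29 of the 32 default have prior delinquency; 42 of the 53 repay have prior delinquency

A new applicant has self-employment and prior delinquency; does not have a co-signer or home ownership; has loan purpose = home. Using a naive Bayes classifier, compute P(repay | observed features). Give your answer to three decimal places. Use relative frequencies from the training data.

default: (32/85) × (2/32) × (31/32) × (29/32) × (3/32) × (29/32) ≈ 0.00175505
repay: (53/85) × (13/53) × (35/53) × (23/53) × (5/53) × (42/53) ≈ 0.0032767
P(repay | x) = 0.0032767 / 0.00503175 ≈ 0.651

0.651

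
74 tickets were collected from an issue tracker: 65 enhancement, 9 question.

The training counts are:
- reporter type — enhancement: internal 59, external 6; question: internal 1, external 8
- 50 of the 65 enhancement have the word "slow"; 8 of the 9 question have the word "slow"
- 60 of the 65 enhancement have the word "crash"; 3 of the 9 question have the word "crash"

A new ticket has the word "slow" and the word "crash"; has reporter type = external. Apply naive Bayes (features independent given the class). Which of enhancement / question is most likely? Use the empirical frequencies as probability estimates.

enhancement: (65/74) × (6/65) × (50/65) × (60/65) ≈ 0.0575724
question: (9/74) × (8/9) × (8/9) × (3/9) ≈ 0.032032
Highest score → enhancement.

enhancement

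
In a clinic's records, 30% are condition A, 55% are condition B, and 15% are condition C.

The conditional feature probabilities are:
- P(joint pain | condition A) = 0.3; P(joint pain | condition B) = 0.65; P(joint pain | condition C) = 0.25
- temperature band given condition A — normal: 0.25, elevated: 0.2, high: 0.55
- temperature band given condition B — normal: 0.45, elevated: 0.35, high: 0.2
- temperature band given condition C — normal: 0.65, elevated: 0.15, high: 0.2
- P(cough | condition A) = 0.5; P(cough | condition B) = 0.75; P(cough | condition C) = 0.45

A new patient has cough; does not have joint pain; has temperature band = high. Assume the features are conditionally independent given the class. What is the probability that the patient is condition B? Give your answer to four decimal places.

0.2984

condition A: 0.3 × (1−0.3) × 0.55 × 0.5 = 0.05775
condition B: 0.55 × (1−0.65) × 0.2 × 0.75 = 0.028875
condition C: 0.15 × (1−0.25) × 0.2 × 0.45 = 0.010125
P(condition B | x) = 0.028875 / 0.09675 ≈ 0.2984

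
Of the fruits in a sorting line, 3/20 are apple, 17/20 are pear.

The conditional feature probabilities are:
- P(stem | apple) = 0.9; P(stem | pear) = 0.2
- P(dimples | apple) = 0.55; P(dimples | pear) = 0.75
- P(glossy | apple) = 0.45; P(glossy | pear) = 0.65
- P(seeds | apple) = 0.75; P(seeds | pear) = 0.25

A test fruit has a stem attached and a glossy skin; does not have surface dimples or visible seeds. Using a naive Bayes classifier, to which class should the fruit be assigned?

pear

apple: 0.15 × 0.9 × (1−0.55) × 0.45 × (1−0.75) = 0.006834375
pear: 0.85 × 0.2 × (1−0.75) × 0.65 × (1−0.25) = 0.02071875
Highest score → pear.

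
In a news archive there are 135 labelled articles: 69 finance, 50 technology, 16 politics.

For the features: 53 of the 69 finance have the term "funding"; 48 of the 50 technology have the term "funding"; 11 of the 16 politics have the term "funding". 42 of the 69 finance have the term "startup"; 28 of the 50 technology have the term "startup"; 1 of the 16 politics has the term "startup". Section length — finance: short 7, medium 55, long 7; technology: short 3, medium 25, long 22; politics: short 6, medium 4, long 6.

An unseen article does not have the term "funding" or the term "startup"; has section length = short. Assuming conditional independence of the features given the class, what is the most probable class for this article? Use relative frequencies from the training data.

finance: (69/135) × (16/69) × (27/69) × (7/69) ≈ 0.00470489
technology: (50/135) × (2/50) × (22/50) × (3/50) ≈ 0.000391111
politics: (16/135) × (5/16) × (15/16) × (6/16) ≈ 0.0130208
Highest score → politics.

politics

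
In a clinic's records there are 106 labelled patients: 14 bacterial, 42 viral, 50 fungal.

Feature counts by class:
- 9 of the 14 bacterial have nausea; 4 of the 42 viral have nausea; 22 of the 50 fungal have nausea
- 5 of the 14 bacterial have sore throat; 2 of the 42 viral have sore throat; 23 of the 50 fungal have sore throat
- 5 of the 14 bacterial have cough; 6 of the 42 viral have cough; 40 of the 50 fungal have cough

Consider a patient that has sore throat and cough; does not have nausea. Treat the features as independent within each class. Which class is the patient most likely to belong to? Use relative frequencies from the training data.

fungal

bacterial: (14/106) × (5/14) × (5/14) × (5/14) ≈ 0.00601656
viral: (42/106) × (38/42) × (2/42) × (6/42) ≈ 0.00243871
fungal: (50/106) × (28/50) × (23/50) × (40/50) ≈ 0.0972075
Highest score → fungal.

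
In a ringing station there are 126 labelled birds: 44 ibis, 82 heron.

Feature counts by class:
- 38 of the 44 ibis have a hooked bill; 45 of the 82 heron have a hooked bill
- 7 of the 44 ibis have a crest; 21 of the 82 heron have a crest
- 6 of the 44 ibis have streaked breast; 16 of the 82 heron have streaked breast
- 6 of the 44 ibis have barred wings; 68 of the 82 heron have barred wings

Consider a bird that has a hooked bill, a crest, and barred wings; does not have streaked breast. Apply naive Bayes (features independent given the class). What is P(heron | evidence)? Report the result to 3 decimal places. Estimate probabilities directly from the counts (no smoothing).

0.915

ibis: (44/126) × (38/44) × (7/44) × (38/44) × (6/44) ≈ 0.00565051
heron: (82/126) × (45/82) × (21/82) × (66/82) × (68/82) ≈ 0.0610482
P(heron | x) = 0.0610482 / 0.06669871 ≈ 0.915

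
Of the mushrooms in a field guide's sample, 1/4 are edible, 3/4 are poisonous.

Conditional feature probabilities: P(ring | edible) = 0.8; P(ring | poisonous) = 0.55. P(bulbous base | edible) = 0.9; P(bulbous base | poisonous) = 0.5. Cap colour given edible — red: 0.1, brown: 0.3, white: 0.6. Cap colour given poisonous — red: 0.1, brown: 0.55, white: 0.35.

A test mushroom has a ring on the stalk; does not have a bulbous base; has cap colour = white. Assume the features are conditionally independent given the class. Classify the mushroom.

poisonous

edible: 0.25 × 0.8 × (1−0.9) × 0.6 = 0.012
poisonous: 0.75 × 0.55 × (1−0.5) × 0.35 = 0.0721875
Highest score → poisonous.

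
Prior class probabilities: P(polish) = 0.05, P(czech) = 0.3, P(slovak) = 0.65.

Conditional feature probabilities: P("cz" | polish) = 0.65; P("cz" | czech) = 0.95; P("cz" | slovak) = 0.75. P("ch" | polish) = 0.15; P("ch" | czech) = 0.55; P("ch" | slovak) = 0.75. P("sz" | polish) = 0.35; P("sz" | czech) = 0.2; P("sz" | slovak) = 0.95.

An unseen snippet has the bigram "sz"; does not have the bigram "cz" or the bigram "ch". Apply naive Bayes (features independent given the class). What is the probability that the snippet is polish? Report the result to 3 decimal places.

0.115

polish: 0.05 × (1−0.65) × (1−0.15) × 0.35 = 0.00520625
czech: 0.3 × (1−0.95) × (1−0.55) × 0.2 = 0.00135
slovak: 0.65 × (1−0.75) × (1−0.75) × 0.95 = 0.03859375
P(polish | x) = 0.00520625 / 0.04515 ≈ 0.115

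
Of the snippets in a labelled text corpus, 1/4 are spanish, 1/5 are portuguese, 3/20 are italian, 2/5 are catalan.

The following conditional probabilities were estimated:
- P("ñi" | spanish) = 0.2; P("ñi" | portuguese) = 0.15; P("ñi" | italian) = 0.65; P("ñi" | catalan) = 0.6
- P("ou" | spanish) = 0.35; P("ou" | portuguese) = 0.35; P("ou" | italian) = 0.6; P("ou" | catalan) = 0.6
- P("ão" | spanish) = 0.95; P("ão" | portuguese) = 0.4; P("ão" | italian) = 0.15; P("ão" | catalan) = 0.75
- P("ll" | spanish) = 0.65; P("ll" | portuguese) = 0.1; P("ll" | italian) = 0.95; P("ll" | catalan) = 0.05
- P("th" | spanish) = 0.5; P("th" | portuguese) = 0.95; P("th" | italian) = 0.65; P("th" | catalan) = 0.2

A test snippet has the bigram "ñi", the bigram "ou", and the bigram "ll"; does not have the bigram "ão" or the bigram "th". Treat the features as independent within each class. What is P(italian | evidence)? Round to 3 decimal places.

spanish: 0.25 × 0.2 × 0.35 × (1−0.95) × 0.65 × (1−0.5) = 0.000284375
portuguese: 0.2 × 0.15 × 0.35 × (1−0.4) × 0.1 × (1−0.95) = 0.0000315
italian: 0.15 × 0.65 × 0.6 × (1−0.15) × 0.95 × (1−0.65) = 0.0165335625
catalan: 0.4 × 0.6 × 0.6 × (1−0.75) × 0.05 × (1−0.2) = 0.00144
P(italian | x) = 0.0165335625 / 0.0182894375 ≈ 0.904

0.904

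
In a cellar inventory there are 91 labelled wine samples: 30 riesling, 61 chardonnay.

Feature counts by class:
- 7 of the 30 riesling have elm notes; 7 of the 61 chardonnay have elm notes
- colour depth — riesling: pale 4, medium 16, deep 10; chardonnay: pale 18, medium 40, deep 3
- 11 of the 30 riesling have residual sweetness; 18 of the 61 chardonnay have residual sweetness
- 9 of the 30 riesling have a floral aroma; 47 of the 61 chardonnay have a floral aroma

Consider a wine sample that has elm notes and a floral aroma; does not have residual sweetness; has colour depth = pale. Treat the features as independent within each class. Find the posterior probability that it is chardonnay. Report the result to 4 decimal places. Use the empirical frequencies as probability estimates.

0.8635

riesling: (30/91) × (7/30) × (4/30) × (19/30) × (9/30) ≈ 0.00194872
chardonnay: (61/91) × (7/61) × (18/61) × (43/61) × (47/61) ≈ 0.0123284
P(chardonnay | x) = 0.0123284 / 0.01427712 ≈ 0.8635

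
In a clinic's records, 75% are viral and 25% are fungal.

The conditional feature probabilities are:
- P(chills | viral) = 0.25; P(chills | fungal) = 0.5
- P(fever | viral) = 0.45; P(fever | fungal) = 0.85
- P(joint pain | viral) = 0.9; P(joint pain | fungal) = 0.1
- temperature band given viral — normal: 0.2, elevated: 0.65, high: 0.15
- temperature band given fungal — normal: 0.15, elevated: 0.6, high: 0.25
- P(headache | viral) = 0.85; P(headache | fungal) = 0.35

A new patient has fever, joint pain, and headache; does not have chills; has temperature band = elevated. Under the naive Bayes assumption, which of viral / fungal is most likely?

viral

viral: 0.75 × (1−0.25) × 0.45 × 0.9 × 0.65 × 0.85 = 0.12586640625
fungal: 0.25 × (1−0.5) × 0.85 × 0.1 × 0.6 × 0.35 = 0.00223125
Highest score → viral.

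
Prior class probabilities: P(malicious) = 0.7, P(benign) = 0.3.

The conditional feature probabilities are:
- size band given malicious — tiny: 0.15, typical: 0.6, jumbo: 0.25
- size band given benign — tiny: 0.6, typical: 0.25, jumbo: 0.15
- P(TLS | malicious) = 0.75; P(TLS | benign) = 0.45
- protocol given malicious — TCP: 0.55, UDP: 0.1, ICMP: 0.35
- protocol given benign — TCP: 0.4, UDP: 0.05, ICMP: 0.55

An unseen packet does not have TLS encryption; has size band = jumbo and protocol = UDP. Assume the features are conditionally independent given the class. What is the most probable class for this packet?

malicious: 0.7 × 0.25 × (1−0.75) × 0.1 = 0.004375
benign: 0.3 × 0.15 × (1−0.45) × 0.05 = 0.0012375
Highest score → malicious.

malicious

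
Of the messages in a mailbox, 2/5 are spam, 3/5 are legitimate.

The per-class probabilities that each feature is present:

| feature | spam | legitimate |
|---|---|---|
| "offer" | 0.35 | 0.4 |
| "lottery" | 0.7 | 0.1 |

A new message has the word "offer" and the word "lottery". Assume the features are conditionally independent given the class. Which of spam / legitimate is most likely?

spam: 0.4 × 0.35 × 0.7 = 0.098
legitimate: 0.6 × 0.4 × 0.1 = 0.024
Highest score → spam.

spam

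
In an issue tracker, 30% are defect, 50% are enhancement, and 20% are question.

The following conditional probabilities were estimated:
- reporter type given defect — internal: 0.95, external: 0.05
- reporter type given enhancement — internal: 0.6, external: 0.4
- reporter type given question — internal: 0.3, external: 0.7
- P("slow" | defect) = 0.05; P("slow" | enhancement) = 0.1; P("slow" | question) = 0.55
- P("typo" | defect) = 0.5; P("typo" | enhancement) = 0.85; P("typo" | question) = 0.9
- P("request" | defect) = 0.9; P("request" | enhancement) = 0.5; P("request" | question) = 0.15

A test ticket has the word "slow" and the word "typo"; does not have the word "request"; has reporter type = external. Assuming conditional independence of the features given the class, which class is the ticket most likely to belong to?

defect: 0.3 × 0.05 × 0.05 × 0.5 × (1−0.9) = 0.0000375
enhancement: 0.5 × 0.4 × 0.1 × 0.85 × (1−0.5) = 0.0085
question: 0.2 × 0.7 × 0.55 × 0.9 × (1−0.15) = 0.058905
Highest score → question.

question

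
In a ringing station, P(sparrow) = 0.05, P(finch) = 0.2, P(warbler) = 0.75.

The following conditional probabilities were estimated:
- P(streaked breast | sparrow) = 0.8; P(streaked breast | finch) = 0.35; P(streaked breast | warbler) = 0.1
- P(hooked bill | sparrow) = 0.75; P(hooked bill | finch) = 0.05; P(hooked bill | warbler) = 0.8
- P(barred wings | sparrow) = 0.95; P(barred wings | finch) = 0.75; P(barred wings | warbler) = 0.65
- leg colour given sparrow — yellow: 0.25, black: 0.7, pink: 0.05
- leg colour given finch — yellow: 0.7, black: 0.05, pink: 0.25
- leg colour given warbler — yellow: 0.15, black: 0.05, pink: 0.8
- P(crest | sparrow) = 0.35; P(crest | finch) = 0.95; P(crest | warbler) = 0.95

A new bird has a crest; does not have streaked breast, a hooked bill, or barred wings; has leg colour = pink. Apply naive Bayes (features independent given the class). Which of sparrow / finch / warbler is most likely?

sparrow: 0.05 × (1−0.8) × (1−0.75) × (1−0.95) × 0.05 × 0.35 = 0.0000021875
finch: 0.2 × (1−0.35) × (1−0.05) × (1−0.75) × 0.25 × 0.95 = 0.0073328125
warbler: 0.75 × (1−0.1) × (1−0.8) × (1−0.65) × 0.8 × 0.95 = 0.03591
Highest score → warbler.

warbler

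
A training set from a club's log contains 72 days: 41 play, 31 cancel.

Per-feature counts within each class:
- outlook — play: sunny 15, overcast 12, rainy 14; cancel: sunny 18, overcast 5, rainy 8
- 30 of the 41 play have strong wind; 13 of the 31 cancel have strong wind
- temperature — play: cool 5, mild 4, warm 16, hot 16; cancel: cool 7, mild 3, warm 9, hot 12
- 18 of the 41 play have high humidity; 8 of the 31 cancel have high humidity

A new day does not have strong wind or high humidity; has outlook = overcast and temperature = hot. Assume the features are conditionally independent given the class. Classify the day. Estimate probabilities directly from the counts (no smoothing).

cancel

play: (41/72) × (12/41) × (11/41) × (16/41) × (23/41) ≈ 0.00978899
cancel: (31/72) × (5/31) × (18/31) × (12/31) × (23/31) ≈ 0.0115807
Highest score → cancel.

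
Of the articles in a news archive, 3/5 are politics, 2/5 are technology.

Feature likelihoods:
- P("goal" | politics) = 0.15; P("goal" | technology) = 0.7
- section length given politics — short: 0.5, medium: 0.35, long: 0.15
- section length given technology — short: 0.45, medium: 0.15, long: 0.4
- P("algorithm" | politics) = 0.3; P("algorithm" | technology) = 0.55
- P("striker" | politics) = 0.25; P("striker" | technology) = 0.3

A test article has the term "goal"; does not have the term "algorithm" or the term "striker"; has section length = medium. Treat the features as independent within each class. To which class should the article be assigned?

politics: 0.6 × 0.15 × 0.35 × (1−0.3) × (1−0.25) = 0.0165375
technology: 0.4 × 0.7 × 0.15 × (1−0.55) × (1−0.3) = 0.01323
Highest score → politics.

politics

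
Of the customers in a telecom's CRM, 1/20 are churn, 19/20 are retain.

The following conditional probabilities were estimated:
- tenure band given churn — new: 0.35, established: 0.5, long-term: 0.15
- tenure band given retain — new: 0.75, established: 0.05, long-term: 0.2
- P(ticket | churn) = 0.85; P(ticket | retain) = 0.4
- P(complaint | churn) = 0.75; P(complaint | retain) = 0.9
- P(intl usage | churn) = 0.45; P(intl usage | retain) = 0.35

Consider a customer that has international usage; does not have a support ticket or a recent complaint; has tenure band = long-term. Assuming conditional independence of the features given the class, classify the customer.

churn: 0.05 × 0.15 × (1−0.85) × (1−0.75) × 0.45 = 0.0001265625
retain: 0.95 × 0.2 × (1−0.4) × (1−0.9) × 0.35 = 0.00399
Highest score → retain.

retain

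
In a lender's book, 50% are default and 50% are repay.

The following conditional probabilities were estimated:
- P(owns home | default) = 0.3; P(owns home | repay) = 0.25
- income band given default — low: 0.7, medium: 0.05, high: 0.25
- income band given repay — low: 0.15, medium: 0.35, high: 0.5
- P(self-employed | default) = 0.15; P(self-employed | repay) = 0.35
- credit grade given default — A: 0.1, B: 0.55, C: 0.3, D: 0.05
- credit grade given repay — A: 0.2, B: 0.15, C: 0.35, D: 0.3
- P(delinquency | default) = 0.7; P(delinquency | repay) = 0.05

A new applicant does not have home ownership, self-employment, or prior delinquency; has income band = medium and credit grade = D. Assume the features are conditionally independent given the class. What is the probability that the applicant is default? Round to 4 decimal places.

default: 0.5 × (1−0.3) × 0.05 × (1−0.15) × 0.05 × (1−0.7) = 0.000223125
repay: 0.5 × (1−0.25) × 0.35 × (1−0.35) × 0.3 × (1−0.05) = 0.0243140625
P(default | x) = 0.000223125 / 0.0245371875 ≈ 0.0091

0.0091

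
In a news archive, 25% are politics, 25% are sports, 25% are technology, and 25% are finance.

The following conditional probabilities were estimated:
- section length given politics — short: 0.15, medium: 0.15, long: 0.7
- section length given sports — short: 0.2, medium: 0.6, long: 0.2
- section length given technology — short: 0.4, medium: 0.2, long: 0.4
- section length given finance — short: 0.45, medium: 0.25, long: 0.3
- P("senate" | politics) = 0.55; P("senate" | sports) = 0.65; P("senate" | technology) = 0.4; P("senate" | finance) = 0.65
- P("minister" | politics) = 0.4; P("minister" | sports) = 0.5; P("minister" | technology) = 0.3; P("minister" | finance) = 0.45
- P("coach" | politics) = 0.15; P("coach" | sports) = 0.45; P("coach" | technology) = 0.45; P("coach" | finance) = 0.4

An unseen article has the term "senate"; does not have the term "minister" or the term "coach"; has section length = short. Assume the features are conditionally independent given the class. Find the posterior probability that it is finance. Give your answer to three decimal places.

0.409

politics: 0.25 × 0.15 × 0.55 × (1−0.4) × (1−0.15) = 0.01051875
sports: 0.25 × 0.2 × 0.65 × (1−0.5) × (1−0.45) = 0.0089375
technology: 0.25 × 0.4 × 0.4 × (1−0.3) × (1−0.45) = 0.0154
finance: 0.25 × 0.45 × 0.65 × (1−0.45) × (1−0.4) = 0.02413125
P(finance | x) = 0.02413125 / 0.0589875 ≈ 0.409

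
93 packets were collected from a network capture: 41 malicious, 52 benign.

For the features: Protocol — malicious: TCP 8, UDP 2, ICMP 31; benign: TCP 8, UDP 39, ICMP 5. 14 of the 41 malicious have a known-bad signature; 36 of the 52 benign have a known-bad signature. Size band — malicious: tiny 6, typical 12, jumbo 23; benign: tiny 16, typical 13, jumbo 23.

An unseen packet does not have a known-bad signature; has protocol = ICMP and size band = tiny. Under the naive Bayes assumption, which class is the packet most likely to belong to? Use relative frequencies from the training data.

malicious

malicious: (41/93) × (31/41) × (27/41) × (6/41) ≈ 0.0321237
benign: (52/93) × (5/52) × (16/52) × (16/52) ≈ 0.00509003
Highest score → malicious.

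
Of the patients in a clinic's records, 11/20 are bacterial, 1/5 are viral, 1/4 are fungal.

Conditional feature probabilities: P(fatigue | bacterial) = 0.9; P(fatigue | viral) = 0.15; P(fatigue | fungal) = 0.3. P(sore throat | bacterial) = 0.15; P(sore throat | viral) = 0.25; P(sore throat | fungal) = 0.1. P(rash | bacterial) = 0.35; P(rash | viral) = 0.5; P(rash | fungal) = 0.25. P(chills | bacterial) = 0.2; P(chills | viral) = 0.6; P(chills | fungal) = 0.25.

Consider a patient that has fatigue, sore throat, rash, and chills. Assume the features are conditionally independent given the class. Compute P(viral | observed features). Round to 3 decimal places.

0.284

bacterial: 0.55 × 0.9 × 0.15 × 0.35 × 0.2 = 0.0051975
viral: 0.2 × 0.15 × 0.25 × 0.5 × 0.6 = 0.00225
fungal: 0.25 × 0.3 × 0.1 × 0.25 × 0.25 = 0.00046875
P(viral | x) = 0.00225 / 0.00791625 ≈ 0.284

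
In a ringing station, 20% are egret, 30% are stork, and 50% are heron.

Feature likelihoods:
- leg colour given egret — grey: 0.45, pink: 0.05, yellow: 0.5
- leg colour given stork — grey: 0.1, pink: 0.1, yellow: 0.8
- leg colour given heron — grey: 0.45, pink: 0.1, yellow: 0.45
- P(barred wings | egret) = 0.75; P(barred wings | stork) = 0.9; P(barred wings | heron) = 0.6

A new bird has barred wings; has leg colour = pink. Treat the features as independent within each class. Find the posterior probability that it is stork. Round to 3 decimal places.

0.419

egret: 0.2 × 0.05 × 0.75 = 0.0075
stork: 0.3 × 0.1 × 0.9 = 0.027
heron: 0.5 × 0.1 × 0.6 = 0.03
P(stork | x) = 0.027 / 0.0645 ≈ 0.419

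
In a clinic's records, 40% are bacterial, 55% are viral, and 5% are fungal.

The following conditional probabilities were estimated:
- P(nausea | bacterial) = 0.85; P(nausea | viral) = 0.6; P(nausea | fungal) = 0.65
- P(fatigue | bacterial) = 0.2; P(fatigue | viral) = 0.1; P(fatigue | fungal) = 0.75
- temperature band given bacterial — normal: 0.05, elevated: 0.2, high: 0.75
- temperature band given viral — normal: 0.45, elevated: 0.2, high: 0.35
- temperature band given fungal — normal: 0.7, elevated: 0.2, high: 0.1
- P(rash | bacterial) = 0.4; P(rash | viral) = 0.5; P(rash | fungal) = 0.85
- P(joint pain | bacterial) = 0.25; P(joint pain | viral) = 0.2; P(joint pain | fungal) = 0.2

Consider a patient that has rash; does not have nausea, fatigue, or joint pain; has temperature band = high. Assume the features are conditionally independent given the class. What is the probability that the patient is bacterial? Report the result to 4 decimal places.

bacterial: 0.4 × (1−0.85) × (1−0.2) × 0.75 × 0.4 × (1−0.25) = 0.0108
viral: 0.55 × (1−0.6) × (1−0.1) × 0.35 × 0.5 × (1−0.2) = 0.02772
fungal: 0.05 × (1−0.65) × (1−0.75) × 0.1 × 0.85 × (1−0.2) = 0.0002975
P(bacterial | x) = 0.0108 / 0.0388175 ≈ 0.2782

0.2782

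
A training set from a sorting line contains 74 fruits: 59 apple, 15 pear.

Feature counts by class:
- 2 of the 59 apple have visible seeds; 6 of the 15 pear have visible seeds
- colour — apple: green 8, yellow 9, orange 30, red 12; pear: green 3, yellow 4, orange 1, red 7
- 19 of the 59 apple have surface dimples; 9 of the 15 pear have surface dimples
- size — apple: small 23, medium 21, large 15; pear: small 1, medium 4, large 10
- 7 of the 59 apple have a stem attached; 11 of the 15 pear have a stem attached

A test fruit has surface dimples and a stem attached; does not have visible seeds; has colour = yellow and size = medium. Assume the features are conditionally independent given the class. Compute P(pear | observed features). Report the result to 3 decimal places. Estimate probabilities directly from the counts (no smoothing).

apple: (59/74) × (57/59) × (9/59) × (19/59) × (21/59) × (7/59) ≈ 0.0015979
pear: (15/74) × (9/15) × (4/15) × (9/15) × (4/15) × (11/15) ≈ 0.00380541
P(pear | x) = 0.00380541 / 0.00540331 ≈ 0.704

0.704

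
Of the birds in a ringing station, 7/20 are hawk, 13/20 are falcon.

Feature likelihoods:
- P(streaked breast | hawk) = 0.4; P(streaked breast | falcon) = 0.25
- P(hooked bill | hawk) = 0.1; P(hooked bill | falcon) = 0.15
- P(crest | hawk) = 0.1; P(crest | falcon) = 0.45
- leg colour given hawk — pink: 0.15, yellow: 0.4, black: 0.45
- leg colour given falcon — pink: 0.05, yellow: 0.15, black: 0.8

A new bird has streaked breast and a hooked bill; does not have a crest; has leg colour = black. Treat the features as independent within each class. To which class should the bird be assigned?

hawk: 0.35 × 0.4 × 0.1 × (1−0.1) × 0.45 = 0.00567
falcon: 0.65 × 0.25 × 0.15 × (1−0.45) × 0.8 = 0.010725
Highest score → falcon.

falcon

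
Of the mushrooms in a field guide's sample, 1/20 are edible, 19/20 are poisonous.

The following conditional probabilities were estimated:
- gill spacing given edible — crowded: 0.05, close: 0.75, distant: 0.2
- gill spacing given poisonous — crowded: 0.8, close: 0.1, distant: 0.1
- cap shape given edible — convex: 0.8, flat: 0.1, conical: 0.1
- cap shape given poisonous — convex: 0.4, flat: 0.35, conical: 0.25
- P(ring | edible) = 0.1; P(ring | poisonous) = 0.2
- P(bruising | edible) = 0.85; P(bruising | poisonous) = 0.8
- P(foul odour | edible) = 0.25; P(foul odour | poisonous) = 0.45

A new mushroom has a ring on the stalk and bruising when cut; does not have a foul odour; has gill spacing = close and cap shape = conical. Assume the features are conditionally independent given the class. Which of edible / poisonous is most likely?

poisonous

edible: 0.05 × 0.75 × 0.1 × 0.1 × 0.85 × (1−0.25) = 0.0002390625
poisonous: 0.95 × 0.1 × 0.25 × 0.2 × 0.8 × (1−0.45) = 0.00209
Highest score → poisonous.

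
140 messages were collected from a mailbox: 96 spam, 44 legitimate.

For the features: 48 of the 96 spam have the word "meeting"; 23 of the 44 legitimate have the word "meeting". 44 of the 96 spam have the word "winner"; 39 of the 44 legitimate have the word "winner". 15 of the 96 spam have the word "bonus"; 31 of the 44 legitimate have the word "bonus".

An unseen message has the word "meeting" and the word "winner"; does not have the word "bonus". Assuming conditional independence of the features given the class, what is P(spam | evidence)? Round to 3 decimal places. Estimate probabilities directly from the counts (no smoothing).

spam: (96/140) × (48/96) × (44/96) × (81/96) ≈ 0.132589
legitimate: (44/140) × (23/44) × (39/44) × (13/44) ≈ 0.0430232
P(spam | x) = 0.132589 / 0.1756122 ≈ 0.755

0.755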